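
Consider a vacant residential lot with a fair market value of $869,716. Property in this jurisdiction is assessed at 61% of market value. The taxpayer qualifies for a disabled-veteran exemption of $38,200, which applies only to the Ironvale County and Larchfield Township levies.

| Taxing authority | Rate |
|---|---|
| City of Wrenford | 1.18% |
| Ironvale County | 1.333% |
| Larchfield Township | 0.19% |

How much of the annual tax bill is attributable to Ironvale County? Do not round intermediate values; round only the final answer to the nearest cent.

$6,562.72

Assessed value = $869,716 × 0.61 = $530,526.76
Ironvale County taxable value = $530,526.76 − $38,200 = $492,326.76
Ironvale County levy = $492,326.76 × 0.01333 = $6,562.7157108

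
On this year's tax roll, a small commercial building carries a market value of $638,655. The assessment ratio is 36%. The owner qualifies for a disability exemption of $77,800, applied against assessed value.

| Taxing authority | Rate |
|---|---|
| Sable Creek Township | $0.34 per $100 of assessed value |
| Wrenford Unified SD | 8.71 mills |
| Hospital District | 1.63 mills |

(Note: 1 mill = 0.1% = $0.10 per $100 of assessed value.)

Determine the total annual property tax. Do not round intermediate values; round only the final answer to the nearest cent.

Assessed value = $638,655 × 0.36 = $229,915.8
Taxable value = $229,915.8 − $77,800 = $152,115.8
Sable Creek Township: $152,115.8 × 0.0034 = $517.19372
Wrenford Unified SD: $152,115.8 × 0.00871 = $1,324.928618
Hospital District: $152,115.8 × 0.00163 = $247.948754
Total = $2,090.071092

$2,090.07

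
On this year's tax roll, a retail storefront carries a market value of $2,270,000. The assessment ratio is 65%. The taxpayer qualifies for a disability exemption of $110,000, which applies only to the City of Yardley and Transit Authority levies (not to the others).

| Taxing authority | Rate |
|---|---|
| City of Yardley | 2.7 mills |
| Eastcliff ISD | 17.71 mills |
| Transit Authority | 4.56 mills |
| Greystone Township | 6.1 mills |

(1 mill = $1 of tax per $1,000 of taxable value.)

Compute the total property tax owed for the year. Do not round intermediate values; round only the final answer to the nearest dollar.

Assessed value = $2,270,000 × 0.65 = $1,475,500
City of Yardley: ($1,475,500 − $110,000) × 0.0027 = $1,365,500 × 0.0027 = $3,686.85
Eastcliff ISD: $1,475,500 × 0.01771 = $26,131.105
Transit Authority: ($1,475,500 − $110,000) × 0.00456 = $1,365,500 × 0.00456 = $6,226.68
Greystone Township: $1,475,500 × 0.0061 = $9,000.55
Total = $45,045.185

$45,045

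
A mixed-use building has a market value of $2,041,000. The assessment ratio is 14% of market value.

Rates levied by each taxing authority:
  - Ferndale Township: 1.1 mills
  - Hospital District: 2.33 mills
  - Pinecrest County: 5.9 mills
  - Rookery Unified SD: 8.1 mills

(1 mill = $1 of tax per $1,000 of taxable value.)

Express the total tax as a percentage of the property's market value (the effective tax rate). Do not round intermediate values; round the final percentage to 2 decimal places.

Assessed value = $2,041,000 × 0.14 = $285,740
Ferndale Township: $285,740 × 0.0011 = $314.314
Hospital District: $285,740 × 0.00233 = $665.7742
Pinecrest County: $285,740 × 0.0059 = $1,685.866
Rookery Unified SD: $285,740 × 0.0081 = $2,314.494
Total tax = $4,980.4482
Effective rate = $4,980.4482 ÷ $2,041,000 = 0.24% of market value

0.24%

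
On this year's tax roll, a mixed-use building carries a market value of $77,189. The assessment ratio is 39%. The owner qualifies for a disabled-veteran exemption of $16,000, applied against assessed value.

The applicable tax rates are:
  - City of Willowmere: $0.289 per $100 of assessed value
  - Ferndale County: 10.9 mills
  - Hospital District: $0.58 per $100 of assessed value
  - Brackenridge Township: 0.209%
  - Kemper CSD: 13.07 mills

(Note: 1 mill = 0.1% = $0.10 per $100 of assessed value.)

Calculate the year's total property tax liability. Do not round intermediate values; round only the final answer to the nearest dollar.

Assessed value = $77,189 × 0.39 = $30,103.71
Taxable value = $30,103.71 − $16,000 = $14,103.71
City of Willowmere: $14,103.71 × 0.00289 = $40.7597219
Ferndale County: $14,103.71 × 0.0109 = $153.730439
Hospital District: $14,103.71 × 0.0058 = $81.801518
Brackenridge Township: $14,103.71 × 0.00209 = $29.4767539
Kemper CSD: $14,103.71 × 0.01307 = $184.3354897
Total = $490.1039225

$490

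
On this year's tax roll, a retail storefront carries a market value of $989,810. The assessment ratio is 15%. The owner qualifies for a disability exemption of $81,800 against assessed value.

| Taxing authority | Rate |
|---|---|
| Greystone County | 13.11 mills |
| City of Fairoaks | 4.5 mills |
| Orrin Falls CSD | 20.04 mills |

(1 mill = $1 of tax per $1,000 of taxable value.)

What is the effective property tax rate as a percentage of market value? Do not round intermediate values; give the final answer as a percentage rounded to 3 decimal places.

Assessed value = $989,810 × 0.15 = $148,471.5
Taxable value = $148,471.5 − $81,800 = $66,671.5
Greystone County: $66,671.5 × 0.01311 = $874.063365
City of Fairoaks: $66,671.5 × 0.0045 = $300.02175
Orrin Falls CSD: $66,671.5 × 0.02004 = $1,336.09686
Total tax = $2,510.181975
Effective rate = $2,510.181975 ÷ $989,810 = 0.254% of market value

0.254%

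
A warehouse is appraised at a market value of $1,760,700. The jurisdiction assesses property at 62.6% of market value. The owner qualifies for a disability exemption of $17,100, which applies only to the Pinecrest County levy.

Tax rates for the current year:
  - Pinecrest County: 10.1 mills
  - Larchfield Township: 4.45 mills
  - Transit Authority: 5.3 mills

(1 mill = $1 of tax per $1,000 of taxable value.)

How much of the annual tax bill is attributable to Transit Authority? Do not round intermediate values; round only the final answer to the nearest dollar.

Assessed value = $1,760,700 × 0.626 = $1,102,198.2
Transit Authority taxable value = $1,102,198.2 (exemption does not apply)
Transit Authority levy = $1,102,198.2 × 0.0053 = $5,841.65046

$5,842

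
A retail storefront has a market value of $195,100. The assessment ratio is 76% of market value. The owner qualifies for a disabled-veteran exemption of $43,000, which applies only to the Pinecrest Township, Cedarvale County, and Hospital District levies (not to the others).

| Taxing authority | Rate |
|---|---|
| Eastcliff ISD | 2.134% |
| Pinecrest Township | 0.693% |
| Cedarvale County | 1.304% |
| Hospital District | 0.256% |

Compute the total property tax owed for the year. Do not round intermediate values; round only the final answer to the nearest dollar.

$5,536

Assessed value = $195,100 × 0.76 = $148,276
Eastcliff ISD: $148,276 × 0.02134 = $3,164.20984
Pinecrest Township: ($148,276 − $43,000) × 0.00693 = $105,276 × 0.00693 = $729.56268
Cedarvale County: ($148,276 − $43,000) × 0.01304 = $105,276 × 0.01304 = $1,372.79904
Hospital District: ($148,276 − $43,000) × 0.00256 = $105,276 × 0.00256 = $269.50656
Total = $5,536.07812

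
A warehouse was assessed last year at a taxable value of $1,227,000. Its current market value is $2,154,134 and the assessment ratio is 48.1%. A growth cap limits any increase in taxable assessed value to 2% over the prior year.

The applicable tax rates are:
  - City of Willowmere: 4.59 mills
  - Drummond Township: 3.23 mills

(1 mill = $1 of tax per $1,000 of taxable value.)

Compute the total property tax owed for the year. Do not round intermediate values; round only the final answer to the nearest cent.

Uncapped assessed value = $2,154,134 × 0.481 = $1,036,138.454
Cap limit = $1,227,000 × 1.02 = $1,251,540
Taxable assessed value = min($1,036,138.454, $1,251,540) = $1,036,138.454 (cap does not bind)
City of Willowmere: $1,036,138.454 × 0.00459 = $4,755.87550386
Drummond Township: $1,036,138.454 × 0.00323 = $3,346.72720642
Total = $8,102.60271028

$8,102.60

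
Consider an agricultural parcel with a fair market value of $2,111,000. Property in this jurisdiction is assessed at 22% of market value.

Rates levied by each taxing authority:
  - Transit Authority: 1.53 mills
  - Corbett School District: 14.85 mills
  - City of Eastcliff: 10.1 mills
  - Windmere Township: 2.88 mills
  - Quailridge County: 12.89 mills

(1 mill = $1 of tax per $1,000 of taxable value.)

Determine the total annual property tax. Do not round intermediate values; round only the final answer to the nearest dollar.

Assessed value = $2,111,000 × 0.22 = $464,420
Transit Authority: $464,420 × 0.00153 = $710.5626
Corbett School District: $464,420 × 0.01485 = $6,896.637
City of Eastcliff: $464,420 × 0.0101 = $4,690.642
Windmere Township: $464,420 × 0.00288 = $1,337.5296
Quailridge County: $464,420 × 0.01289 = $5,986.3738
Total = $710.5626 + $6,896.637 + $4,690.642 + $1,337.5296 + $5,986.3738 = $19,621.745

$19,622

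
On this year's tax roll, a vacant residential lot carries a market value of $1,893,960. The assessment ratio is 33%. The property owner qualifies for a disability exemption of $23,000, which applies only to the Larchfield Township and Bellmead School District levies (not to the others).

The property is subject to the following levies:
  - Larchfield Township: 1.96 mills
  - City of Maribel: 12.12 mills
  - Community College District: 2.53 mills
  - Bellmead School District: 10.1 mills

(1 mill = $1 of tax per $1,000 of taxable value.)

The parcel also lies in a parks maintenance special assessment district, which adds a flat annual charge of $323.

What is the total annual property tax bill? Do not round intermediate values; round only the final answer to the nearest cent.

$16,739.55

Assessed value = $1,893,960 × 0.33 = $625,006.8
Larchfield Township: ($625,006.8 − $23,000) × 0.00196 = $602,006.8 × 0.00196 = $1,179.933328
City of Maribel: $625,006.8 × 0.01212 = $7,575.082416
Community College District: $625,006.8 × 0.00253 = $1,581.267204
Bellmead School District: ($625,006.8 − $23,000) × 0.0101 = $602,006.8 × 0.0101 = $6,080.26868
Levies subtotal = $16,416.551628
Total = $16,416.551628 + $323 = $16,739.551628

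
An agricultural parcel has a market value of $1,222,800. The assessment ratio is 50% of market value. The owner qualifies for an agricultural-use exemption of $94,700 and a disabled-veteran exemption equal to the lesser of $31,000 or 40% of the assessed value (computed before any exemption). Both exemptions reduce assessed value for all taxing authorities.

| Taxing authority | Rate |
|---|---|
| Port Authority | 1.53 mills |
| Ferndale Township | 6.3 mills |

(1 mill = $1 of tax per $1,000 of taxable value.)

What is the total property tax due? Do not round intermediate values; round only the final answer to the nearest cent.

$3,803.03

Assessed value = $1,222,800 × 0.5 = $611,400
Disabled-veteran exemption = min($31,000, 40% × $611,400) = min($31,000, $244,560) = $31,000 (dollar cap binds)
Taxable value = $611,400 − $94,700 − $31,000 = $485,700
Port Authority: $485,700 × 0.00153 = $743.121
Ferndale Township: $485,700 × 0.0063 = $3,059.91
Total = $3,803.031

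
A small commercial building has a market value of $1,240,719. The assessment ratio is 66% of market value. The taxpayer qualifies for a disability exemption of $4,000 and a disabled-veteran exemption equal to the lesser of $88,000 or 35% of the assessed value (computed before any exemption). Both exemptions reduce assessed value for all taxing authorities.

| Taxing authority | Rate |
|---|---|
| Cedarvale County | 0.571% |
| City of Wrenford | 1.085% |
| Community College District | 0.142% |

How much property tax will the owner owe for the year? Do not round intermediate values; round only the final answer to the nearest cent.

$13,069.20

Assessed value = $1,240,719 × 0.66 = $818,874.54
Disabled-veteran exemption = min($88,000, 35% × $818,874.54) = min($88,000, $286,606.089) = $88,000 (dollar cap binds)
Taxable value = $818,874.54 − $4,000 − $88,000 = $726,874.54
Cedarvale County: $726,874.54 × 0.00571 = $4,150.4536234
City of Wrenford: $726,874.54 × 0.01085 = $7,886.588759
Community College District: $726,874.54 × 0.00142 = $1,032.1618468
Total = $13,069.2042292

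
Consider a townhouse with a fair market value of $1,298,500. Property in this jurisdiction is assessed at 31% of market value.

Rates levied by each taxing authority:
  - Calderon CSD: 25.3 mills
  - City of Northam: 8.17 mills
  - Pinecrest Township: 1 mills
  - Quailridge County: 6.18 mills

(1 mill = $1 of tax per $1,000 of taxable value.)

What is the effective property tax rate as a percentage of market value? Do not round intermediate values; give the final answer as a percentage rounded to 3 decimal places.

1.260%

Assessed value = $1,298,500 × 0.31 = $402,535
Calderon CSD: $402,535 × 0.0253 = $10,184.1355
City of Northam: $402,535 × 0.00817 = $3,288.71095
Pinecrest Township: $402,535 × 0.001 = $402.535
Quailridge County: $402,535 × 0.00618 = $2,487.6663
Total tax = $16,363.04775
Effective rate = $16,363.04775 ÷ $1,298,500 = 1.260% of market value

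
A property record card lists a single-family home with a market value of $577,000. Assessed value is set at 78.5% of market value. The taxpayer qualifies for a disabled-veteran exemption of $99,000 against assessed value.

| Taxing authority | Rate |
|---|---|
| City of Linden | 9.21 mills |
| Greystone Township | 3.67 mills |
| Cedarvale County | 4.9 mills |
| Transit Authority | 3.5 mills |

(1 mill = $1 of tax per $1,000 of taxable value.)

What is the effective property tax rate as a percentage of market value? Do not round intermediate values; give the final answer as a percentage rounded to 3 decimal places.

1.305%

Assessed value = $577,000 × 0.785 = $452,945
Taxable value = $452,945 − $99,000 = $353,945
City of Linden: $353,945 × 0.00921 = $3,259.83345
Greystone Township: $353,945 × 0.00367 = $1,298.97815
Cedarvale County: $353,945 × 0.0049 = $1,734.3305
Transit Authority: $353,945 × 0.0035 = $1,238.8075
Total tax = $7,531.9496
Effective rate = $7,531.9496 ÷ $577,000 = 1.305% of market value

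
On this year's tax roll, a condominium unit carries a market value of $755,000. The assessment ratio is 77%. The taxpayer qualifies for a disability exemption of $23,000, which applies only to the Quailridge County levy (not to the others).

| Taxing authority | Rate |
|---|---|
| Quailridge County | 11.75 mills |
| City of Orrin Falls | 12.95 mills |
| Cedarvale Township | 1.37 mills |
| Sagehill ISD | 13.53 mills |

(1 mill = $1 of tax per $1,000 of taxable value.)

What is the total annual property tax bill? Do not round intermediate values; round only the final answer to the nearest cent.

$22,751.21

Assessed value = $755,000 × 0.77 = $581,350
Quailridge County: ($581,350 − $23,000) × 0.01175 = $558,350 × 0.01175 = $6,560.6125
City of Orrin Falls: $581,350 × 0.01295 = $7,528.4825
Cedarvale Township: $581,350 × 0.00137 = $796.4495
Sagehill ISD: $581,350 × 0.01353 = $7,865.6655
Total = $22,751.21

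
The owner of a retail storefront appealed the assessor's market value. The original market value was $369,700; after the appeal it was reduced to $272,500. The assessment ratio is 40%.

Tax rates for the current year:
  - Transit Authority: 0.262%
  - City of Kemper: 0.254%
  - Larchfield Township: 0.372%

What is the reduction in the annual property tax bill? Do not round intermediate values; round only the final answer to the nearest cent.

$345.25

Old assessed value = $369,700 × 0.4 = $147,880
New assessed value = $272,500 × 0.4 = $109,000
Combined rate = 0.00262 + 0.00254 + 0.00372 = 0.00888
Old tax = $147,880 × 0.00888 = $1,313.1744
New tax = $109,000 × 0.00888 = $967.92
Reduction = $1,313.1744 − $967.92 = $345.2544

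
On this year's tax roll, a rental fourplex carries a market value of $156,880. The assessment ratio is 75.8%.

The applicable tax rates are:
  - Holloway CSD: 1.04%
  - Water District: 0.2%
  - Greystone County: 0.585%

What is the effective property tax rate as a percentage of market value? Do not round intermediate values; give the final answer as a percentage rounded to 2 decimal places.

Assessed value = $156,880 × 0.758 = $118,915.04
Holloway CSD: $118,915.04 × 0.0104 = $1,236.716416
Water District: $118,915.04 × 0.002 = $237.83008
Greystone County: $118,915.04 × 0.00585 = $695.652984
Total tax = $2,170.19948
Effective rate = $2,170.19948 ÷ $156,880 = 1.38% of market value

1.38%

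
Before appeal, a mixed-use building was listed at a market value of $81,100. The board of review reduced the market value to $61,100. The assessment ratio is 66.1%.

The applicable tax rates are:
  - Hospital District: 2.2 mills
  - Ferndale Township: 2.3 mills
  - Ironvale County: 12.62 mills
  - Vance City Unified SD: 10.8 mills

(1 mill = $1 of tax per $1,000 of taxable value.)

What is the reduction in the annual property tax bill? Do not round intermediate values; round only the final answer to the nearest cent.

Old assessed value = $81,100 × 0.661 = $53,607.1
New assessed value = $61,100 × 0.661 = $40,387.1
Combined rate = 0.0022 + 0.0023 + 0.01262 + 0.0108 = 0.02792
Old tax = $53,607.1 × 0.02792 = $1,496.710232
New tax = $40,387.1 × 0.02792 = $1,127.607832
Reduction = $1,496.710232 − $1,127.607832 = $369.1024

$369.10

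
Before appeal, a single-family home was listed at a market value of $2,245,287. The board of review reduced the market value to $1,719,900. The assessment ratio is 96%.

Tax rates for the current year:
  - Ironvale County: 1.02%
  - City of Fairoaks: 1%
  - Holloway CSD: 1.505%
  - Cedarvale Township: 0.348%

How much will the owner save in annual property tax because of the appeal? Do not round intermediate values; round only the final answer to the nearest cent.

Old assessed value = $2,245,287 × 0.96 = $2,155,475.52
New assessed value = $1,719,900 × 0.96 = $1,651,104
Combined rate = 0.0102 + 0.01 + 0.01505 + 0.00348 = 0.03873
Old tax = $2,155,475.52 × 0.03873 = $83,481.5668896
New tax = $1,651,104 × 0.03873 = $63,947.25792
Reduction = $83,481.5668896 − $63,947.25792 = $19,534.3089696

$19,534.31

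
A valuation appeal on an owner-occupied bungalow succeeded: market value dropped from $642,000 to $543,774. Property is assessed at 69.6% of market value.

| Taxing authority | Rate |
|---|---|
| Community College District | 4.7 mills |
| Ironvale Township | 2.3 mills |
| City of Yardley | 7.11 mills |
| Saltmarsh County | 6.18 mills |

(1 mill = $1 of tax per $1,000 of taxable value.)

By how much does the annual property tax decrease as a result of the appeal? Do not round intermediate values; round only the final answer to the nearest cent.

$1,387.13

Old assessed value = $642,000 × 0.696 = $446,832
New assessed value = $543,774 × 0.696 = $378,466.704
Combined rate = 0.0047 + 0.0023 + 0.00711 + 0.00618 = 0.02029
Old tax = $446,832 × 0.02029 = $9,066.22128
New tax = $378,466.704 × 0.02029 = $7,679.08942416
Reduction = $9,066.22128 − $7,679.08942416 = $1,387.13185584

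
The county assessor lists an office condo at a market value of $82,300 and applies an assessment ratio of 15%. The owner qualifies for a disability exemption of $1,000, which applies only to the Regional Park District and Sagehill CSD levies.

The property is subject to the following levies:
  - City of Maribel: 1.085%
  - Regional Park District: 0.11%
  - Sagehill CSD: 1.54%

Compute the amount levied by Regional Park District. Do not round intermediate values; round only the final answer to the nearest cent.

$12.48

Assessed value = $82,300 × 0.15 = $12,345
Regional Park District taxable value = $12,345 − $1,000 = $11,345
Regional Park District levy = $11,345 × 0.0011 = $12.4795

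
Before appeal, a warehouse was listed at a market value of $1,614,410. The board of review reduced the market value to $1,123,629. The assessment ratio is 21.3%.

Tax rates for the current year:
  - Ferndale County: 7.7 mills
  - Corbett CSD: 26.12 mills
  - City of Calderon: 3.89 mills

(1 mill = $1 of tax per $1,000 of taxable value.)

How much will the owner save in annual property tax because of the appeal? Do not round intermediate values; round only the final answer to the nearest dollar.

$3,942

Old assessed value = $1,614,410 × 0.213 = $343,869.33
New assessed value = $1,123,629 × 0.213 = $239,332.977
Combined rate = 0.0077 + 0.02612 + 0.00389 = 0.03771
Old tax = $343,869.33 × 0.03771 = $12,967.3124343
New tax = $239,332.977 × 0.03771 = $9,025.24656267
Reduction = $12,967.3124343 − $9,025.24656267 = $3,942.06587163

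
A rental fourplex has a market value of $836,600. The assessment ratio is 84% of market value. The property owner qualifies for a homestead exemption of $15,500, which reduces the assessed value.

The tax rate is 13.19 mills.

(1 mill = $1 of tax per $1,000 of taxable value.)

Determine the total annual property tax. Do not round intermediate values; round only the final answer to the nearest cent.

Assessed value = $836,600 × 0.84 = $702,744
Taxable value = $702,744 − $15,500 = $687,244
Tax = $687,244 × 0.01319 = $9,064.74836

$9,064.75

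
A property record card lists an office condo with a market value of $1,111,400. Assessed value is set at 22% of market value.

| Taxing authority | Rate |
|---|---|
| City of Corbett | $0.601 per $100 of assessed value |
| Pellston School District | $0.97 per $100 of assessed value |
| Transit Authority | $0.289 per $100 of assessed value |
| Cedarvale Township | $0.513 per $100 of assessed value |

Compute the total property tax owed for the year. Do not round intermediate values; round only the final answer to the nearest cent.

$5,802.17

Assessed value = $1,111,400 × 0.22 = $244,508
City of Corbett: $244,508 × 0.00601 = $1,469.49308
Pellston School District: $244,508 × 0.0097 = $2,371.7276
Transit Authority: $244,508 × 0.00289 = $706.62812
Cedarvale Township: $244,508 × 0.00513 = $1,254.32604
Total = $1,469.49308 + $2,371.7276 + $706.62812 + $1,254.32604 = $5,802.17484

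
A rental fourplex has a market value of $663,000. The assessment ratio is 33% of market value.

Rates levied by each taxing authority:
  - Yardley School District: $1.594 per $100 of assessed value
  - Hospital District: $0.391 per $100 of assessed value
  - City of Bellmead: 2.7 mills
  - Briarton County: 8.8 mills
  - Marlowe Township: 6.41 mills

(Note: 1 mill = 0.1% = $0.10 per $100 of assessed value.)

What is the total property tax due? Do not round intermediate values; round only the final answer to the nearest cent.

$8,261.51

Assessed value = $663,000 × 0.33 = $218,790
Yardley School District: $218,790 × 0.01594 = $3,487.5126
Hospital District: $218,790 × 0.00391 = $855.4689
City of Bellmead: $218,790 × 0.0027 = $590.733
Briarton County: $218,790 × 0.0088 = $1,925.352
Marlowe Township: $218,790 × 0.00641 = $1,402.4439
Total = $8,261.5104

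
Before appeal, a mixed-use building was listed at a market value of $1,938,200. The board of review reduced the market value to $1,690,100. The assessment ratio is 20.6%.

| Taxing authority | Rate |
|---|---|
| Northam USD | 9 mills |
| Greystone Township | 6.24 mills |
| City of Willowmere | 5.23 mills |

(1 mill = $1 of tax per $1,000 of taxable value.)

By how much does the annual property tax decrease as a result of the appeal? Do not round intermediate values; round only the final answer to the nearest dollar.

Old assessed value = $1,938,200 × 0.206 = $399,269.2
New assessed value = $1,690,100 × 0.206 = $348,160.6
Combined rate = 0.009 + 0.00624 + 0.00523 = 0.02047
Old tax = $399,269.2 × 0.02047 = $8,173.040524
New tax = $348,160.6 × 0.02047 = $7,126.847482
Reduction = $8,173.040524 − $7,126.847482 = $1,046.193042

$1,046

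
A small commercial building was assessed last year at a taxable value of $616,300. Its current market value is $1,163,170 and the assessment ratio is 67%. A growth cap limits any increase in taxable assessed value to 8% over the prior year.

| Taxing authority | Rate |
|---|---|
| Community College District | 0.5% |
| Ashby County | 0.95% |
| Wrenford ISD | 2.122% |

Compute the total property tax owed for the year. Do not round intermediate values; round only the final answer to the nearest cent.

$23,775.37

Uncapped assessed value = $1,163,170 × 0.67 = $779,323.9
Cap limit = $616,300 × 1.08 = $665,604
Taxable assessed value = min($779,323.9, $665,604) = $665,604 (cap binds)
Community College District: $665,604 × 0.005 = $3,328.02
Ashby County: $665,604 × 0.0095 = $6,323.238
Wrenford ISD: $665,604 × 0.02122 = $14,124.11688
Total = $23,775.37488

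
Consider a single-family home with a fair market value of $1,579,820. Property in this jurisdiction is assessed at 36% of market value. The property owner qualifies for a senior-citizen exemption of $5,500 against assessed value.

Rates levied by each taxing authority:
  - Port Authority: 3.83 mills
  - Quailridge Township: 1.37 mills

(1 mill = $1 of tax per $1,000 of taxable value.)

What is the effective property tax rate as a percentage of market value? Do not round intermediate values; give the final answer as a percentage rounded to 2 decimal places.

Assessed value = $1,579,820 × 0.36 = $568,735.2
Taxable value = $568,735.2 − $5,500 = $563,235.2
Port Authority: $563,235.2 × 0.00383 = $2,157.190816
Quailridge Township: $563,235.2 × 0.00137 = $771.632224
Total tax = $2,928.82304
Effective rate = $2,928.82304 ÷ $1,579,820 = 0.19% of market value

0.19%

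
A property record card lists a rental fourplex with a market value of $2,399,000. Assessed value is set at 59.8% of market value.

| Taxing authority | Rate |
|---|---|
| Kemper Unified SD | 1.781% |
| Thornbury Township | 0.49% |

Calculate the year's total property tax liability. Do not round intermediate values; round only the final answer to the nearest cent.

Assessed value = $2,399,000 × 0.598 = $1,434,602
Kemper Unified SD: $1,434,602 × 0.01781 = $25,550.26162
Thornbury Township: $1,434,602 × 0.0049 = $7,029.5498
Total = $25,550.26162 + $7,029.5498 = $32,579.81142

$32,579.81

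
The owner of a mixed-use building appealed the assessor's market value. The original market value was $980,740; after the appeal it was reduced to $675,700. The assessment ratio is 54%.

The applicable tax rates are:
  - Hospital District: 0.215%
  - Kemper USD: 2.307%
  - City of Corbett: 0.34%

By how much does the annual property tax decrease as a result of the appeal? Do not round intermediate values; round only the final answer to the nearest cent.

$4,714.33

Old assessed value = $980,740 × 0.54 = $529,599.6
New assessed value = $675,700 × 0.54 = $364,878
Combined rate = 0.00215 + 0.02307 + 0.0034 = 0.02862
Old tax = $529,599.6 × 0.02862 = $15,157.140552
New tax = $364,878 × 0.02862 = $10,442.80836
Reduction = $15,157.140552 − $10,442.80836 = $4,714.332192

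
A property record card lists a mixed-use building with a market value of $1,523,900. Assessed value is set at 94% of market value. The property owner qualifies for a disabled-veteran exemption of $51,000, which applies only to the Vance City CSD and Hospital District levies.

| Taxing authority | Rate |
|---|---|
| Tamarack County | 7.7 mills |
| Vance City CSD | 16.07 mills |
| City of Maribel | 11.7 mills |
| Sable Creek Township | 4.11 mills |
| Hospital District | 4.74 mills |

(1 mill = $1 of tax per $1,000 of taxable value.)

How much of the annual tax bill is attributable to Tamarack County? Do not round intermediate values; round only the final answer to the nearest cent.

$11,029.99

Assessed value = $1,523,900 × 0.94 = $1,432,466
Tamarack County taxable value = $1,432,466 (exemption does not apply)
Tamarack County levy = $1,432,466 × 0.0077 = $11,029.9882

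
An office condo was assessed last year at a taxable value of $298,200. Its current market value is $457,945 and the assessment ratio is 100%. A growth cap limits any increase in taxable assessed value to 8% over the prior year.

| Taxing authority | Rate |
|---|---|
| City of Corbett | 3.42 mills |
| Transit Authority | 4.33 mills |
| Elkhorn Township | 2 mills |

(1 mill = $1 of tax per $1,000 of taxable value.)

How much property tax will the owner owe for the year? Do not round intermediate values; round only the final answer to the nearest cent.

Uncapped assessed value = $457,945 × 1 = $457,945
Cap limit = $298,200 × 1.08 = $322,056
Taxable assessed value = min($457,945, $322,056) = $322,056 (cap binds)
City of Corbett: $322,056 × 0.00342 = $1,101.43152
Transit Authority: $322,056 × 0.00433 = $1,394.50248
Elkhorn Township: $322,056 × 0.002 = $644.112
Total = $3,140.046

$3,140.05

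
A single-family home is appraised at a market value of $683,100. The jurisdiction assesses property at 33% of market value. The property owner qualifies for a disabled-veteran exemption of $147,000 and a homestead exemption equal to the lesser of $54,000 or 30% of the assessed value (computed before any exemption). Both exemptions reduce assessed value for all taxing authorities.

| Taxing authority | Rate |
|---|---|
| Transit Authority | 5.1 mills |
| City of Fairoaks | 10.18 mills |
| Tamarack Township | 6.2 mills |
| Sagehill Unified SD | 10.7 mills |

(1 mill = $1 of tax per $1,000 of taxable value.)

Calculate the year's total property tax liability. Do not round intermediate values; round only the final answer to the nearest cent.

$785.93

Assessed value = $683,100 × 0.33 = $225,423
Homestead exemption = min($54,000, 30% × $225,423) = min($54,000, $67,626.9) = $54,000 (dollar cap binds)
Taxable value = $225,423 − $147,000 − $54,000 = $24,423
Transit Authority: $24,423 × 0.0051 = $124.5573
City of Fairoaks: $24,423 × 0.01018 = $248.62614
Tamarack Township: $24,423 × 0.0062 = $151.4226
Sagehill Unified SD: $24,423 × 0.0107 = $261.3261
Total = $785.93214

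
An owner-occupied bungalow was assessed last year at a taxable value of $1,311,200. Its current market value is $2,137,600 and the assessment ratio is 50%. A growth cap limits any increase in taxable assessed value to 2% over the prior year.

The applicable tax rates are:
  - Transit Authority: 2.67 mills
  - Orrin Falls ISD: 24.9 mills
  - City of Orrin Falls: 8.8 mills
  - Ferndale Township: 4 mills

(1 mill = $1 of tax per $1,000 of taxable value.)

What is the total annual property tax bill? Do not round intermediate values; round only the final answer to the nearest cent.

$43,147.46

Uncapped assessed value = $2,137,600 × 0.5 = $1,068,800
Cap limit = $1,311,200 × 1.02 = $1,337,424
Taxable assessed value = min($1,068,800, $1,337,424) = $1,068,800 (cap does not bind)
Transit Authority: $1,068,800 × 0.00267 = $2,853.696
Orrin Falls ISD: $1,068,800 × 0.0249 = $26,613.12
City of Orrin Falls: $1,068,800 × 0.0088 = $9,405.44
Ferndale Township: $1,068,800 × 0.004 = $4,275.2
Total = $43,147.456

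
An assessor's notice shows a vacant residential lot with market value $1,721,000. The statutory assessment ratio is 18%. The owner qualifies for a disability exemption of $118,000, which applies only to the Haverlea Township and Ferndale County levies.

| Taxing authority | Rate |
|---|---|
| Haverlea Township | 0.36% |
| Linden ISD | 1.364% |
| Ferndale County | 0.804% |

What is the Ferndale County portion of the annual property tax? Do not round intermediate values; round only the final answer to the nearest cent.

$1,541.91

Assessed value = $1,721,000 × 0.18 = $309,780
Ferndale County taxable value = $309,780 − $118,000 = $191,780
Ferndale County levy = $191,780 × 0.00804 = $1,541.9112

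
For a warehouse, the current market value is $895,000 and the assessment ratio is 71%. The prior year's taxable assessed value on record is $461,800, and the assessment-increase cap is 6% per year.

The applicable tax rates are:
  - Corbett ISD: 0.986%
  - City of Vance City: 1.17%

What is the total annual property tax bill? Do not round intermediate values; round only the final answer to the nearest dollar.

Uncapped assessed value = $895,000 × 0.71 = $635,450
Cap limit = $461,800 × 1.06 = $489,508
Taxable assessed value = min($635,450, $489,508) = $489,508 (cap binds)
Corbett ISD: $489,508 × 0.00986 = $4,826.54888
City of Vance City: $489,508 × 0.0117 = $5,727.2436
Total = $10,553.79248

$10,554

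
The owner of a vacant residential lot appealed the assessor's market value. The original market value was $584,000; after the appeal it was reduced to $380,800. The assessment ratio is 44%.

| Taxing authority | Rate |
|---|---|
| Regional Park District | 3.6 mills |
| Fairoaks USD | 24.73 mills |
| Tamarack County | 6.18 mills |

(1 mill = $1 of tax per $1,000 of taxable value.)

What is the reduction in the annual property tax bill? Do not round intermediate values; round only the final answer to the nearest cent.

Old assessed value = $584,000 × 0.44 = $256,960
New assessed value = $380,800 × 0.44 = $167,552
Combined rate = 0.0036 + 0.02473 + 0.00618 = 0.03451
Old tax = $256,960 × 0.03451 = $8,867.6896
New tax = $167,552 × 0.03451 = $5,782.21952
Reduction = $8,867.6896 − $5,782.21952 = $3,085.47008

$3,085.47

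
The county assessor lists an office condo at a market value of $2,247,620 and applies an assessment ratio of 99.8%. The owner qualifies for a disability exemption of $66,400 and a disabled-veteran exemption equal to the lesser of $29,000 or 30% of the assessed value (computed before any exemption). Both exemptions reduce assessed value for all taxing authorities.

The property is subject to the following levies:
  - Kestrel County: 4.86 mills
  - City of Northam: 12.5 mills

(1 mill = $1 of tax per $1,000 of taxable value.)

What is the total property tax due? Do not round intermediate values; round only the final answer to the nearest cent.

$37,284.50

Assessed value = $2,247,620 × 0.998 = $2,243,124.76
Disabled-veteran exemption = min($29,000, 30% × $2,243,124.76) = min($29,000, $672,937.428) = $29,000 (dollar cap binds)
Taxable value = $2,243,124.76 − $66,400 − $29,000 = $2,147,724.76
Kestrel County: $2,147,724.76 × 0.00486 = $10,437.9423336
City of Northam: $2,147,724.76 × 0.0125 = $26,846.5595
Total = $37,284.5018336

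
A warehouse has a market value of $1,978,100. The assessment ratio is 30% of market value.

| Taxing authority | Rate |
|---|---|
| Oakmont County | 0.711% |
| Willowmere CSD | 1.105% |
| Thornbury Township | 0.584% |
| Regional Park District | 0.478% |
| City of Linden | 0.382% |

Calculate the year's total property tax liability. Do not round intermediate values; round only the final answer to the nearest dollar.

$19,346

Assessed value = $1,978,100 × 0.3 = $593,430
Oakmont County: $593,430 × 0.00711 = $4,219.2873
Willowmere CSD: $593,430 × 0.01105 = $6,557.4015
Thornbury Township: $593,430 × 0.00584 = $3,465.6312
Regional Park District: $593,430 × 0.00478 = $2,836.5954
City of Linden: $593,430 × 0.00382 = $2,266.9026
Total = $4,219.2873 + $6,557.4015 + $3,465.6312 + $2,836.5954 + $2,266.9026 = $19,345.818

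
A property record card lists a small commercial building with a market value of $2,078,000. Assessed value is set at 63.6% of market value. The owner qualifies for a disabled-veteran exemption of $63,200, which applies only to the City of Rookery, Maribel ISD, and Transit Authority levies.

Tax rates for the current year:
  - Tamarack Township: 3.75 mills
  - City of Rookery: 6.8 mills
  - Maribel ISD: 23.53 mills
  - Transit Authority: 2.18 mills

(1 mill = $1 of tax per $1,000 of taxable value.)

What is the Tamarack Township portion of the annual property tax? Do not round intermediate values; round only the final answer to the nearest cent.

Assessed value = $2,078,000 × 0.636 = $1,321,608
Tamarack Township taxable value = $1,321,608 (exemption does not apply)
Tamarack Township levy = $1,321,608 × 0.00375 = $4,956.03

$4,956.03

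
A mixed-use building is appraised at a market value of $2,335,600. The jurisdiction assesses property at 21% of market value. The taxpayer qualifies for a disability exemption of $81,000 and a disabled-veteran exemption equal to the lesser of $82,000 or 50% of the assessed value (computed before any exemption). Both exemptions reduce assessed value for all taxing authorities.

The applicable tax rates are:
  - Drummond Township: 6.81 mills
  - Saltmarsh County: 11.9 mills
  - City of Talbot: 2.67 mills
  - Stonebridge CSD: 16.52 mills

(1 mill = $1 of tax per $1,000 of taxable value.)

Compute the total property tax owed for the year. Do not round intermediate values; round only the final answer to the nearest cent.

Assessed value = $2,335,600 × 0.21 = $490,476
Disabled-veteran exemption = min($82,000, 50% × $490,476) = min($82,000, $245,238) = $82,000 (dollar cap binds)
Taxable value = $490,476 − $81,000 − $82,000 = $327,476
Drummond Township: $327,476 × 0.00681 = $2,230.11156
Saltmarsh County: $327,476 × 0.0119 = $3,896.9644
City of Talbot: $327,476 × 0.00267 = $874.36092
Stonebridge CSD: $327,476 × 0.01652 = $5,409.90352
Total = $12,411.3404

$12,411.34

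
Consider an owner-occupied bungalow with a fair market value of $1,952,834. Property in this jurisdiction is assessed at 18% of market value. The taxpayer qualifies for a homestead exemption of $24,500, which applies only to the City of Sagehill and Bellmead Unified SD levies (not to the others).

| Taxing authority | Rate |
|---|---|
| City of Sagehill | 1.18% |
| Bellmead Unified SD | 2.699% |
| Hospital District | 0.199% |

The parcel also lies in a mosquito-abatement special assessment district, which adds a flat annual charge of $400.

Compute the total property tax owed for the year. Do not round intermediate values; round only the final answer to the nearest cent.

$13,784.23

Assessed value = $1,952,834 × 0.18 = $351,510.12
City of Sagehill: ($351,510.12 − $24,500) × 0.0118 = $327,010.12 × 0.0118 = $3,858.719416
Bellmead Unified SD: ($351,510.12 − $24,500) × 0.02699 = $327,010.12 × 0.02699 = $8,826.0031388
Hospital District: $351,510.12 × 0.00199 = $699.5051388
Levies subtotal = $13,384.2276936
Total = $13,384.2276936 + $400 = $13,784.2276936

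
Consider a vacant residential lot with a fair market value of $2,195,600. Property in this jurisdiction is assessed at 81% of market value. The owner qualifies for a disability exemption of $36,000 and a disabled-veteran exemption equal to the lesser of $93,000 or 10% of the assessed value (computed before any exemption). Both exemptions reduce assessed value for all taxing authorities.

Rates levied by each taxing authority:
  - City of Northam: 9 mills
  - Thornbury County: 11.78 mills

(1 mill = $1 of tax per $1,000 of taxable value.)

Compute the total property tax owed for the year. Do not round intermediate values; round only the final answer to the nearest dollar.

Assessed value = $2,195,600 × 0.81 = $1,778,436
Disabled-veteran exemption = min($93,000, 10% × $1,778,436) = min($93,000, $177,843.6) = $93,000 (dollar cap binds)
Taxable value = $1,778,436 − $36,000 − $93,000 = $1,649,436
City of Northam: $1,649,436 × 0.009 = $14,844.924
Thornbury County: $1,649,436 × 0.01178 = $19,430.35608
Total = $34,275.28008

$34,275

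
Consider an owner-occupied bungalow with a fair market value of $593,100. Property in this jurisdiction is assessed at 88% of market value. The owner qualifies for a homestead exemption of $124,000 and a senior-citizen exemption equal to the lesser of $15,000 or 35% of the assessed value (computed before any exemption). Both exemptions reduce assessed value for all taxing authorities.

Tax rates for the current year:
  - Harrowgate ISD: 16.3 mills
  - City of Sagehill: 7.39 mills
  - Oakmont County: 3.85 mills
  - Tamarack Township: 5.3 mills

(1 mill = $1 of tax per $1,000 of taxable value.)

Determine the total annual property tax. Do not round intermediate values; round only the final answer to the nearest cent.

$12,575.36

Assessed value = $593,100 × 0.88 = $521,928
Senior-citizen exemption = min($15,000, 35% × $521,928) = min($15,000, $182,674.8) = $15,000 (dollar cap binds)
Taxable value = $521,928 − $124,000 − $15,000 = $382,928
Harrowgate ISD: $382,928 × 0.0163 = $6,241.7264
City of Sagehill: $382,928 × 0.00739 = $2,829.83792
Oakmont County: $382,928 × 0.00385 = $1,474.2728
Tamarack Township: $382,928 × 0.0053 = $2,029.5184
Total = $12,575.35552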